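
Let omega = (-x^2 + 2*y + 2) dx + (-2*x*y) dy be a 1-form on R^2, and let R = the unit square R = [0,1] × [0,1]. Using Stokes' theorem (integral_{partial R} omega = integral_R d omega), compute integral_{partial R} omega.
integral_(partial R) omega = -3

Stokes: integral_partial_R omega = integral_R d omega with d omega = (∂Q/∂x - ∂P/∂y) dx ∧ dy.
  ∂Q/∂x = -2*y
  ∂P/∂y = 2
  integrand = ∂Q/∂x - ∂P/∂y = -2*y - 2.
Integrating over R: integral_0^1 integral_0^1 (-2*y - 2) dx dy = -3.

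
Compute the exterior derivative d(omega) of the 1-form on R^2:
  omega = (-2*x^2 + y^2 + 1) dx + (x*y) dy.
d(omega) = (-y) dx ∧ dy

For a 1-form omega = sum_i f_i dx_i, the exterior derivative is
  d(omega) = sum_{i < j} (∂f_j/∂x_i - ∂f_i/∂x_j) dx_i ∧ dx_j.
  coefficient of dx ∧ dy: ∂f_2/∂x - ∂f_1/∂y = ∂(x*y)/∂x - ∂(-2*x^2 + y^2 + 1)/∂y = -y
Assembling: d(omega) = (-y) dx ∧ dy.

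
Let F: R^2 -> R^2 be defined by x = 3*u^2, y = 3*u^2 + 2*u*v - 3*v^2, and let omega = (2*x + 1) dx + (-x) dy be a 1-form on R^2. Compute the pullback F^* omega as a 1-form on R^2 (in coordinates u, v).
F^* omega = (6*u*(3*u^2 - u*v + 1)) du + (6*u^2*(-u + 3*v)) dv

Using F^*(f dg) = (f ∘ F) d(g ∘ F), substitute each coordinate x_i by F_i(u, v) in f_i, and replace dx_i by d F_i = (∂F_i/∂u) du + (∂F_i/∂v) dv.
  For the x component: f_1(F) = 6*u^2 + 1; d F_1 = (6*u) du + (0) dv
  For the y component: f_2(F) = -3*u^2; d F_2 = (6*u + 2*v) du + (2*u - 6*v) dv
Combining and collecting du, dv coefficients:
  coeff of du: 6*u*(3*u^2 - u*v + 1)
  coeff of dv: 6*u^2*(-u + 3*v)
F^* omega = (6*u*(3*u^2 - u*v + 1)) du + (6*u^2*(-u + 3*v)) dv.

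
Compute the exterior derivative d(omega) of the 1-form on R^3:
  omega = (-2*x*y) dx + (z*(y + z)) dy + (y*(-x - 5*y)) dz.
d(omega) = (2*x) dx ∧ dy + (-y) dx ∧ dz + (-x - 11*y - 2*z) dy ∧ dz

For a 1-form omega = sum_i f_i dx_i, the exterior derivative is
  d(omega) = sum_{i < j} (∂f_j/∂x_i - ∂f_i/∂x_j) dx_i ∧ dx_j.
  coefficient of dx ∧ dy: ∂f_2/∂x - ∂f_1/∂y = ∂(z*(y + z))/∂x - ∂(-2*x*y)/∂y = 2*x
  coefficient of dx ∧ dz: ∂f_3/∂x - ∂f_1/∂z = ∂(y*(-x - 5*y))/∂x - ∂(-2*x*y)/∂z = -y
  coefficient of dy ∧ dz: ∂f_3/∂y - ∂f_2/∂z = ∂(y*(-x - 5*y))/∂y - ∂(z*(y + z))/∂z = -x - 11*y - 2*z
Assembling: d(omega) = (2*x) dx ∧ dy + (-y) dx ∧ dz + (-x - 11*y - 2*z) dy ∧ dz.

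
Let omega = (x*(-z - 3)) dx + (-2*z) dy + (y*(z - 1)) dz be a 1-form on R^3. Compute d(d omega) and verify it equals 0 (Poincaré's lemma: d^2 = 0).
d(d omega) = 0

Step 1: d omega = sum_{i<j} (∂f_j/∂x_i - ∂f_i/∂x_j) dx_i ∧ dx_j:
  coeff of dx ∧ dy: 0
  coeff of dx ∧ dz: x
  coeff of dy ∧ dz: z + 1
Step 2: Apply d again to each 2-form coefficient. The only possible 3-form in R^3 is dx ∧ dy ∧ dz, with coefficient
  ∂(coeff of dy∧dz)/∂x - ∂(coeff of dx∧dz)/∂y + ∂(coeff of dx∧dy)/∂z
  = ∂/∂x (z + 1) - ∂/∂y (x) + ∂/∂z (0).
Each of these terms simplifies to sums of mixed partials that cancel in pairs. The result is 0 (by equality of mixed partials for smooth functions — Schwarz / Clairaut).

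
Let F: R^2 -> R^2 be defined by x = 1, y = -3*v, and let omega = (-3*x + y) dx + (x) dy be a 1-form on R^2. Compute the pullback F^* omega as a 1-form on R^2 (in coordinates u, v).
F^* omega = (-3) dv

Using F^*(f dg) = (f ∘ F) d(g ∘ F), substitute each coordinate x_i by F_i(u, v) in f_i, and replace dx_i by d F_i = (∂F_i/∂u) du + (∂F_i/∂v) dv.
  For the x component: f_1(F) = -3*v - 3; d F_1 = (0) du + (0) dv
  For the y component: f_2(F) = 1; d F_2 = (0) du + (-3) dv
Combining and collecting du, dv coefficients:
  coeff of du: 0
  coeff of dv: -3
F^* omega = (-3) dv.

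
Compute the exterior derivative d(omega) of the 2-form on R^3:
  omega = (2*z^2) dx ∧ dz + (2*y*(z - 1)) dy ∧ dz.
d(omega) = 0

For a 2-form omega = sum_{i<j} g_{ij} dx_i ∧ dx_j, the exterior derivative is
  d(omega) = sum_{i<j} d(g_{ij}) ∧ dx_i ∧ dx_j = sum_{i<j, k} (∂g_{ij}/∂x_k) dx_k ∧ dx_i ∧ dx_j.
Expand each term, using dx_k ∧ dx_i ∧ dx_j = sgn(permutation) dx_{(a)} ∧ dx_{(b)} ∧ dx_{(c)} with (a < b < c) sorted:

Collecting like 3-forms: d(omega) = 0.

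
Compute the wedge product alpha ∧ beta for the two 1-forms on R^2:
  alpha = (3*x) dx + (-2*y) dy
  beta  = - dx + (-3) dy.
alpha ∧ beta = (-9*x - 2*y) dx ∧ dy

Distribute the wedge, using dx_i ∧ dx_j = -dx_j ∧ dx_i and dx_i ∧ dx_i = 0. For each pair (i, j) with i < j, the coefficient of dx_i ∧ dx_j in alpha ∧ beta is (alpha_i * beta_j - alpha_j * beta_i). Collecting: alpha ∧ beta = (-9*x - 2*y) dx ∧ dy.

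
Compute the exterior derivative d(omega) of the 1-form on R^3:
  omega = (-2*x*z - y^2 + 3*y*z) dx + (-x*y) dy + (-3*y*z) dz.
d(omega) = (y - 3*z) dx ∧ dy + (2*x - 3*y) dx ∧ dz + (-3*z) dy ∧ dz

For a 1-form omega = sum_i f_i dx_i, the exterior derivative is
  d(omega) = sum_{i < j} (∂f_j/∂x_i - ∂f_i/∂x_j) dx_i ∧ dx_j.
  coefficient of dx ∧ dy: ∂f_2/∂x - ∂f_1/∂y = ∂(-x*y)/∂x - ∂(-2*x*z - y^2 + 3*y*z)/∂y = y - 3*z
  coefficient of dx ∧ dz: ∂f_3/∂x - ∂f_1/∂z = ∂(-3*y*z)/∂x - ∂(-2*x*z - y^2 + 3*y*z)/∂z = 2*x - 3*y
  coefficient of dy ∧ dz: ∂f_3/∂y - ∂f_2/∂z = ∂(-3*y*z)/∂y - ∂(-x*y)/∂z = -3*z
Assembling: d(omega) = (y - 3*z) dx ∧ dy + (2*x - 3*y) dx ∧ dz + (-3*z) dy ∧ dz.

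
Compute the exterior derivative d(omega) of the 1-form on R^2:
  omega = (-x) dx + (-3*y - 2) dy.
d(omega) = 0

For a 1-form omega = sum_i f_i dx_i, the exterior derivative is
  d(omega) = sum_{i < j} (∂f_j/∂x_i - ∂f_i/∂x_j) dx_i ∧ dx_j.

Assembling: d(omega) = 0.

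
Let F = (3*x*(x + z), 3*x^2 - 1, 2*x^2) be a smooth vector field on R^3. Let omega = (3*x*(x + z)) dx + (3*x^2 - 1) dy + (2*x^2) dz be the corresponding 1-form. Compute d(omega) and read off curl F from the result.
d(omega) = (0) dy ∧ dz + (-x) dz ∧ dx + (6*x) dx ∧ dy; curl F = (0, -x, 6*x)

d omega = sum_{i<j} (∂f_j/∂x_i - ∂f_i/∂x_j) dx_i ∧ dx_j. Under the identification (dy ∧ dz, dz ∧ dx, dx ∧ dy) ↔ (e_x, e_y, e_z), the coefficients are exactly the components of curl F. Compute:
  ∂R/∂y - ∂Q/∂z = (0) - (0) = 0
  ∂P/∂z - ∂R/∂x = (3*x) - (4*x) = -x
  ∂Q/∂x - ∂P/∂y = (6*x) - (0) = 6*x.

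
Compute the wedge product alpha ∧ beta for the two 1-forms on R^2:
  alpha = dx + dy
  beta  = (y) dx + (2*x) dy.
alpha ∧ beta = (2*x - y) dx ∧ dy

Distribute the wedge, using dx_i ∧ dx_j = -dx_j ∧ dx_i and dx_i ∧ dx_i = 0. For each pair (i, j) with i < j, the coefficient of dx_i ∧ dx_j in alpha ∧ beta is (alpha_i * beta_j - alpha_j * beta_i). Collecting: alpha ∧ beta = (2*x - y) dx ∧ dy.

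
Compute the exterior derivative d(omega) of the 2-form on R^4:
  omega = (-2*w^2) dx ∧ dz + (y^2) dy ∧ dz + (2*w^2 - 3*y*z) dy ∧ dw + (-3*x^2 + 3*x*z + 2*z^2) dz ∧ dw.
d(omega) = (-4*w - 6*x + 3*z) dx ∧ dz ∧ dw + (3*y) dy ∧ dz ∧ dw

For a 2-form omega = sum_{i<j} g_{ij} dx_i ∧ dx_j, the exterior derivative is
  d(omega) = sum_{i<j} d(g_{ij}) ∧ dx_i ∧ dx_j = sum_{i<j, k} (∂g_{ij}/∂x_k) dx_k ∧ dx_i ∧ dx_j.
Expand each term, using dx_k ∧ dx_i ∧ dx_j = sgn(permutation) dx_{(a)} ∧ dx_{(b)} ∧ dx_{(c)} with (a < b < c) sorted:
  d(-2*w^2) includes (∂/∂w)(-2*w^2) dw = (-4*w) dw, which multiplied by dx ∧ dz gives (-4*w) dx ∧ dz ∧ dw
  d(2*w^2 - 3*y*z) includes (∂/∂z)(2*w^2 - 3*y*z) dz = (-3*y) dz, which multiplied by dy ∧ dw gives (3*y) dy ∧ dz ∧ dw
  d(-3*x^2 + 3*x*z + 2*z^2) includes (∂/∂x)(-3*x^2 + 3*x*z + 2*z^2) dx = (-6*x + 3*z) dx, which multiplied by dz ∧ dw gives (-6*x + 3*z) dx ∧ dz ∧ dw
Collecting like 3-forms: d(omega) = (-4*w - 6*x + 3*z) dx ∧ dz ∧ dw + (3*y) dy ∧ dz ∧ dw.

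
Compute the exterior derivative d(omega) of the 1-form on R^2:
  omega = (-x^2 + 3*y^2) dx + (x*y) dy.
d(omega) = (-5*y) dx ∧ dy

For a 1-form omega = sum_i f_i dx_i, the exterior derivative is
  d(omega) = sum_{i < j} (∂f_j/∂x_i - ∂f_i/∂x_j) dx_i ∧ dx_j.
  coefficient of dx ∧ dy: ∂f_2/∂x - ∂f_1/∂y = ∂(x*y)/∂x - ∂(-x^2 + 3*y^2)/∂y = -5*y
Assembling: d(omega) = (-5*y) dx ∧ dy.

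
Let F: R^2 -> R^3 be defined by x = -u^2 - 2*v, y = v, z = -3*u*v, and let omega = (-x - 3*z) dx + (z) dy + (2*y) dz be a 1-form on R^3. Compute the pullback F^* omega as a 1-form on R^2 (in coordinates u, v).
F^* omega = (-2*u^3 - 18*u^2*v - 4*u*v - 6*v^2) du + (-2*u^2 - 27*u*v - 4*v) dv

Using F^*(f dg) = (f ∘ F) d(g ∘ F), substitute each coordinate x_i by F_i(u, v) in f_i, and replace dx_i by d F_i = (∂F_i/∂u) du + (∂F_i/∂v) dv.
  For the x component: f_1(F) = u^2 + 9*u*v + 2*v; d F_1 = (-2*u) du + (-2) dv
  For the y component: f_2(F) = -3*u*v; d F_2 = (0) du + (1) dv
  For the z component: f_3(F) = 2*v; d F_3 = (-3*v) du + (-3*u) dv
Combining and collecting du, dv coefficients:
  coeff of du: -2*u^3 - 18*u^2*v - 4*u*v - 6*v^2
  coeff of dv: -2*u^2 - 27*u*v - 4*v
F^* omega = (-2*u^3 - 18*u^2*v - 4*u*v - 6*v^2) du + (-2*u^2 - 27*u*v - 4*v) dv.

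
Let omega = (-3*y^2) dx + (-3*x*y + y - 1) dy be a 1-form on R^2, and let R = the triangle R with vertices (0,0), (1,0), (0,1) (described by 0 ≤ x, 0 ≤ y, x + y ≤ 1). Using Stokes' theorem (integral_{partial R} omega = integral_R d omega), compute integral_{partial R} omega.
integral_(partial R) omega = 1/2

Stokes: integral_partial_R omega = integral_R d omega with d omega = (∂Q/∂x - ∂P/∂y) dx ∧ dy.
  ∂Q/∂x = -3*y
  ∂P/∂y = -6*y
  integrand = ∂Q/∂x - ∂P/∂y = 3*y.
Integrating over R: integral_0^1 integral_0^{1-x} (3*y) dy dx = 1/2.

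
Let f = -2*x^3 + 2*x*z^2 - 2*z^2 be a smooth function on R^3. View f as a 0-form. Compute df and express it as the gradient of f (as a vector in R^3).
df = (-6*x^2 + 2*z^2) dx + (0) dy + (4*z*(x - 1)) dz; grad f = (-6*x^2 + 2*z^2, 0, 4*z*(x - 1))

For a 0-form f, d f = (∂f/∂x) dx + (∂f/∂y) dy + (∂f/∂z) dz. The components of the vector representation are exactly the entries of grad f in Cartesian coordinates:
  ∂f/∂x = -6*x^2 + 2*z^2
  ∂f/∂y = 0
  ∂f/∂z = 4*z*(x - 1).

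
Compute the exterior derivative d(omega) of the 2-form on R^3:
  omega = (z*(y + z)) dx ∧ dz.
d(omega) = (-z) dx ∧ dy ∧ dz

For a 2-form omega = sum_{i<j} g_{ij} dx_i ∧ dx_j, the exterior derivative is
  d(omega) = sum_{i<j} d(g_{ij}) ∧ dx_i ∧ dx_j = sum_{i<j, k} (∂g_{ij}/∂x_k) dx_k ∧ dx_i ∧ dx_j.
Expand each term, using dx_k ∧ dx_i ∧ dx_j = sgn(permutation) dx_{(a)} ∧ dx_{(b)} ∧ dx_{(c)} with (a < b < c) sorted:
  d(z*(y + z)) includes (∂/∂y)(z*(y + z)) dy = (z) dy, which multiplied by dx ∧ dz gives (-z) dx ∧ dy ∧ dz
Collecting like 3-forms: d(omega) = (-z) dx ∧ dy ∧ dz.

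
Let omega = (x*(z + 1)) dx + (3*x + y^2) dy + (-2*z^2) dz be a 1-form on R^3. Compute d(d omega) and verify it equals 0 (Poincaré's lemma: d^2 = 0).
d(d omega) = 0

Step 1: d omega = sum_{i<j} (∂f_j/∂x_i - ∂f_i/∂x_j) dx_i ∧ dx_j:
  coeff of dx ∧ dy: 3
  coeff of dx ∧ dz: -x
  coeff of dy ∧ dz: 0
Step 2: Apply d again to each 2-form coefficient. The only possible 3-form in R^3 is dx ∧ dy ∧ dz, with coefficient
  ∂(coeff of dy∧dz)/∂x - ∂(coeff of dx∧dz)/∂y + ∂(coeff of dx∧dy)/∂z
  = ∂/∂x (0) - ∂/∂y (-x) + ∂/∂z (3).
Each of these terms simplifies to sums of mixed partials that cancel in pairs. The result is 0 (by equality of mixed partials for smooth functions — Schwarz / Clairaut).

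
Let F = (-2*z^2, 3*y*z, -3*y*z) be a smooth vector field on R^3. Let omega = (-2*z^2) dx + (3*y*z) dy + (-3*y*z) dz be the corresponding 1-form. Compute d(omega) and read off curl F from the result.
d(omega) = (-3*y - 3*z) dy ∧ dz + (-4*z) dz ∧ dx + (0) dx ∧ dy; curl F = (-3*y - 3*z, -4*z, 0)

d omega = sum_{i<j} (∂f_j/∂x_i - ∂f_i/∂x_j) dx_i ∧ dx_j. Under the identification (dy ∧ dz, dz ∧ dx, dx ∧ dy) ↔ (e_x, e_y, e_z), the coefficients are exactly the components of curl F. Compute:
  ∂R/∂y - ∂Q/∂z = (-3*z) - (3*y) = -3*y - 3*z
  ∂P/∂z - ∂R/∂x = (-4*z) - (0) = -4*z
  ∂Q/∂x - ∂P/∂y = (0) - (0) = 0.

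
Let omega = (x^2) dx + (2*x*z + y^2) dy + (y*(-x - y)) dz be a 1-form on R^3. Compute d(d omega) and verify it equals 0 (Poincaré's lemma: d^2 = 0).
d(d omega) = 0

Step 1: d omega = sum_{i<j} (∂f_j/∂x_i - ∂f_i/∂x_j) dx_i ∧ dx_j:
  coeff of dx ∧ dy: 2*z
  coeff of dx ∧ dz: -y
  coeff of dy ∧ dz: -3*x - 2*y
Step 2: Apply d again to each 2-form coefficient. The only possible 3-form in R^3 is dx ∧ dy ∧ dz, with coefficient
  ∂(coeff of dy∧dz)/∂x - ∂(coeff of dx∧dz)/∂y + ∂(coeff of dx∧dy)/∂z
  = ∂/∂x (-3*x - 2*y) - ∂/∂y (-y) + ∂/∂z (2*z).
Each of these terms simplifies to sums of mixed partials that cancel in pairs. The result is 0 (by equality of mixed partials for smooth functions — Schwarz / Clairaut).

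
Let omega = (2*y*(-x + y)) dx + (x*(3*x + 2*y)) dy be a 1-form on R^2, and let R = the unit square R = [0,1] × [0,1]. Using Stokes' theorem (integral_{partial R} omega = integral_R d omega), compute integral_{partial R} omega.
integral_(partial R) omega = 3

Stokes: integral_partial_R omega = integral_R d omega with d omega = (∂Q/∂x - ∂P/∂y) dx ∧ dy.
  ∂Q/∂x = 6*x + 2*y
  ∂P/∂y = -2*x + 4*y
  integrand = ∂Q/∂x - ∂P/∂y = 8*x - 2*y.
Integrating over R: integral_0^1 integral_0^1 (8*x - 2*y) dx dy = 3.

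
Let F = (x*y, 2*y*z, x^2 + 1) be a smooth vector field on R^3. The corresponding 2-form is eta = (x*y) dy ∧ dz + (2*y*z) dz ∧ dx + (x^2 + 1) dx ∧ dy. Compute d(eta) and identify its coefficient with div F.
d(eta) = (y + 2*z) dx ∧ dy ∧ dz; div F = y + 2*z

For a 2-form in R^3 of the form above, applying d gives a 3-form with coefficient ∂P/∂x + ∂Q/∂y + ∂R/∂z:
  ∂P/∂x = y
  ∂Q/∂y = 2*z
  ∂R/∂z = 0
Sum = y + 2*z, which is exactly div F.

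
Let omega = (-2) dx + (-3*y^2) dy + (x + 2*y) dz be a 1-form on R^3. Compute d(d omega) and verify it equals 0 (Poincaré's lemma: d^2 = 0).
d(d omega) = 0

Step 1: d omega = sum_{i<j} (∂f_j/∂x_i - ∂f_i/∂x_j) dx_i ∧ dx_j:
  coeff of dx ∧ dy: 0
  coeff of dx ∧ dz: 1
  coeff of dy ∧ dz: 2
Step 2: Apply d again to each 2-form coefficient. The only possible 3-form in R^3 is dx ∧ dy ∧ dz, with coefficient
  ∂(coeff of dy∧dz)/∂x - ∂(coeff of dx∧dz)/∂y + ∂(coeff of dx∧dy)/∂z
  = ∂/∂x (2) - ∂/∂y (1) + ∂/∂z (0).
Each of these terms simplifies to sums of mixed partials that cancel in pairs. The result is 0 (by equality of mixed partials for smooth functions — Schwarz / Clairaut).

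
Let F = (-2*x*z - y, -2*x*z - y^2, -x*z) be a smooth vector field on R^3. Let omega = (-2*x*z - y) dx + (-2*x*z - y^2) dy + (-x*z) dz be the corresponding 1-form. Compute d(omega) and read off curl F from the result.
d(omega) = (2*x) dy ∧ dz + (-2*x + z) dz ∧ dx + (1 - 2*z) dx ∧ dy; curl F = (2*x, -2*x + z, 1 - 2*z)

d omega = sum_{i<j} (∂f_j/∂x_i - ∂f_i/∂x_j) dx_i ∧ dx_j. Under the identification (dy ∧ dz, dz ∧ dx, dx ∧ dy) ↔ (e_x, e_y, e_z), the coefficients are exactly the components of curl F. Compute:
  ∂R/∂y - ∂Q/∂z = (0) - (-2*x) = 2*x
  ∂P/∂z - ∂R/∂x = (-2*x) - (-z) = -2*x + z
  ∂Q/∂x - ∂P/∂y = (-2*z) - (-1) = 1 - 2*z.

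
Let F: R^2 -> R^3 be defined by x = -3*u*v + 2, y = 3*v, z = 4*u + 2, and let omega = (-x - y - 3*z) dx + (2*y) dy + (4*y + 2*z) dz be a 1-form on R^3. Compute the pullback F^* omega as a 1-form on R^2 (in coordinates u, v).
F^* omega = (-9*u*v^2 + 36*u*v + 32*u + 9*v^2 + 72*v + 16) du + (-9*u^2*v + 36*u^2 + 9*u*v + 24*u + 18*v) dv

Using F^*(f dg) = (f ∘ F) d(g ∘ F), substitute each coordinate x_i by F_i(u, v) in f_i, and replace dx_i by d F_i = (∂F_i/∂u) du + (∂F_i/∂v) dv.
  For the x component: f_1(F) = 3*u*v - 12*u - 3*v - 8; d F_1 = (-3*v) du + (-3*u) dv
  For the y component: f_2(F) = 6*v; d F_2 = (0) du + (3) dv
  For the z component: f_3(F) = 8*u + 12*v + 4; d F_3 = (4) du + (0) dv
Combining and collecting du, dv coefficients:
  coeff of du: -9*u*v^2 + 36*u*v + 32*u + 9*v^2 + 72*v + 16
  coeff of dv: -9*u^2*v + 36*u^2 + 9*u*v + 24*u + 18*v
F^* omega = (-9*u*v^2 + 36*u*v + 32*u + 9*v^2 + 72*v + 16) du + (-9*u^2*v + 36*u^2 + 9*u*v + 24*u + 18*v) dv.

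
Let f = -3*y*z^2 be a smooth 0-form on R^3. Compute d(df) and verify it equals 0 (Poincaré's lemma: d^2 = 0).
d(df) = 0

Step 1: df = sum_i (∂f/∂x_i) dx_i = (0) dx + (-3*z^2) dy + (-6*y*z) dz.
Step 2: Apply d again. Using the 1-form formula, the coefficient of dx ∧ dy in d(df) is ∂^2 f/∂x ∂y - ∂^2 f/∂y ∂x = (0) - (0) = 0 (equality of mixed partials for smooth f).
Similarly for dx ∧ dz and dy ∧ dz — all coefficients vanish. So d(df) = 0.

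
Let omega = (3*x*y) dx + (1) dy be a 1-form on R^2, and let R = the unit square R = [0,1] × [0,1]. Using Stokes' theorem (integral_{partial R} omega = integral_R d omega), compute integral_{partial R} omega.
integral_(partial R) omega = -3/2

Stokes: integral_partial_R omega = integral_R d omega with d omega = (∂Q/∂x - ∂P/∂y) dx ∧ dy.
  ∂Q/∂x = 0
  ∂P/∂y = 3*x
  integrand = ∂Q/∂x - ∂P/∂y = -3*x.
Integrating over R: integral_0^1 integral_0^1 (-3*x) dx dy = -3/2.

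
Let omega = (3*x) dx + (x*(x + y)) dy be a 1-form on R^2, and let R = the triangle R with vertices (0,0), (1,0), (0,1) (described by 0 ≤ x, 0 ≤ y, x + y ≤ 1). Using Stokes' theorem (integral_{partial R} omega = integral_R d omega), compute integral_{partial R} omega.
integral_(partial R) omega = 1/2

Stokes: integral_partial_R omega = integral_R d omega with d omega = (∂Q/∂x - ∂P/∂y) dx ∧ dy.
  ∂Q/∂x = 2*x + y
  ∂P/∂y = 0
  integrand = ∂Q/∂x - ∂P/∂y = 2*x + y.
Integrating over R: integral_0^1 integral_0^{1-x} (2*x + y) dy dx = 1/2.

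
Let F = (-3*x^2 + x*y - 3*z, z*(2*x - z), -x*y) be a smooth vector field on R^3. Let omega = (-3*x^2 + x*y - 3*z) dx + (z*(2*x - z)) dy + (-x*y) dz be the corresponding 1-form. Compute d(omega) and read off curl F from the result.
d(omega) = (-3*x + 2*z) dy ∧ dz + (y - 3) dz ∧ dx + (-x + 2*z) dx ∧ dy; curl F = (-3*x + 2*z, y - 3, -x + 2*z)

d omega = sum_{i<j} (∂f_j/∂x_i - ∂f_i/∂x_j) dx_i ∧ dx_j. Under the identification (dy ∧ dz, dz ∧ dx, dx ∧ dy) ↔ (e_x, e_y, e_z), the coefficients are exactly the components of curl F. Compute:
  ∂R/∂y - ∂Q/∂z = (-x) - (2*x - 2*z) = -3*x + 2*z
  ∂P/∂z - ∂R/∂x = (-3) - (-y) = y - 3
  ∂Q/∂x - ∂P/∂y = (2*z) - (x) = -x + 2*z.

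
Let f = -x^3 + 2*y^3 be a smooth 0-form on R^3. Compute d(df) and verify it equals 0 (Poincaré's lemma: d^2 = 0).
d(df) = 0

Step 1: df = sum_i (∂f/∂x_i) dx_i = (-3*x^2) dx + (6*y^2) dy + (0) dz.
Step 2: Apply d again. Using the 1-form formula, the coefficient of dx ∧ dy in d(df) is ∂^2 f/∂x ∂y - ∂^2 f/∂y ∂x = (0) - (0) = 0 (equality of mixed partials for smooth f).
Similarly for dx ∧ dz and dy ∧ dz — all coefficients vanish. So d(df) = 0.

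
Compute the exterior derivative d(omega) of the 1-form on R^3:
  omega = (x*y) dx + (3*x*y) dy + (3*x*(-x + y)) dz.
d(omega) = (-x + 3*y) dx ∧ dy + (-6*x + 3*y) dx ∧ dz + (3*x) dy ∧ dz

For a 1-form omega = sum_i f_i dx_i, the exterior derivative is
  d(omega) = sum_{i < j} (∂f_j/∂x_i - ∂f_i/∂x_j) dx_i ∧ dx_j.
  coefficient of dx ∧ dy: ∂f_2/∂x - ∂f_1/∂y = ∂(3*x*y)/∂x - ∂(x*y)/∂y = -x + 3*y
  coefficient of dx ∧ dz: ∂f_3/∂x - ∂f_1/∂z = ∂(3*x*(-x + y))/∂x - ∂(x*y)/∂z = -6*x + 3*y
  coefficient of dy ∧ dz: ∂f_3/∂y - ∂f_2/∂z = ∂(3*x*(-x + y))/∂y - ∂(3*x*y)/∂z = 3*x
Assembling: d(omega) = (-x + 3*y) dx ∧ dy + (-6*x + 3*y) dx ∧ dz + (3*x) dy ∧ dz.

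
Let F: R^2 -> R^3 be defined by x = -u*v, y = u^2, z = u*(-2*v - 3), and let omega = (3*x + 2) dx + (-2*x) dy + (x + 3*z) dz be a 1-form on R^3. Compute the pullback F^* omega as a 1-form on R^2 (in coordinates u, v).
F^* omega = (4*u^2*v + 17*u*v^2 + 39*u*v + 27*u - 2*v) du + (u*(17*u*v + 18*u - 2)) dv

Using F^*(f dg) = (f ∘ F) d(g ∘ F), substitute each coordinate x_i by F_i(u, v) in f_i, and replace dx_i by d F_i = (∂F_i/∂u) du + (∂F_i/∂v) dv.
  For the x component: f_1(F) = -3*u*v + 2; d F_1 = (-v) du + (-u) dv
  For the y component: f_2(F) = 2*u*v; d F_2 = (2*u) du + (0) dv
  For the z component: f_3(F) = u*(-7*v - 9); d F_3 = (-2*v - 3) du + (-2*u) dv
Combining and collecting du, dv coefficients:
  coeff of du: 4*u^2*v + 17*u*v^2 + 39*u*v + 27*u - 2*v
  coeff of dv: u*(17*u*v + 18*u - 2)
F^* omega = (4*u^2*v + 17*u*v^2 + 39*u*v + 27*u - 2*v) du + (u*(17*u*v + 18*u - 2)) dv.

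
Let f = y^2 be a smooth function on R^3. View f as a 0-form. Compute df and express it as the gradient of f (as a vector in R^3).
df = (0) dx + (2*y) dy + (0) dz; grad f = (0, 2*y, 0)

For a 0-form f, d f = (∂f/∂x) dx + (∂f/∂y) dy + (∂f/∂z) dz. The components of the vector representation are exactly the entries of grad f in Cartesian coordinates:
  ∂f/∂x = 0
  ∂f/∂y = 2*y
  ∂f/∂z = 0.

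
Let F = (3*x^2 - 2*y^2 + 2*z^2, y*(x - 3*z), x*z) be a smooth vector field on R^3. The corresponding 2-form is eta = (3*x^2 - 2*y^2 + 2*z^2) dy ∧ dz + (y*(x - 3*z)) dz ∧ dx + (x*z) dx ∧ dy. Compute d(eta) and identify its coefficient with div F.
d(eta) = (8*x - 3*z) dx ∧ dy ∧ dz; div F = 8*x - 3*z

For a 2-form in R^3 of the form above, applying d gives a 3-form with coefficient ∂P/∂x + ∂Q/∂y + ∂R/∂z:
  ∂P/∂x = 6*x
  ∂Q/∂y = x - 3*z
  ∂R/∂z = x
Sum = 8*x - 3*z, which is exactly div F.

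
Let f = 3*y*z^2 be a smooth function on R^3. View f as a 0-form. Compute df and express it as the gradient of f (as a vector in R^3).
df = (0) dx + (3*z^2) dy + (6*y*z) dz; grad f = (0, 3*z^2, 6*y*z)

For a 0-form f, d f = (∂f/∂x) dx + (∂f/∂y) dy + (∂f/∂z) dz. The components of the vector representation are exactly the entries of grad f in Cartesian coordinates:
  ∂f/∂x = 0
  ∂f/∂y = 3*z^2
  ∂f/∂z = 6*y*z.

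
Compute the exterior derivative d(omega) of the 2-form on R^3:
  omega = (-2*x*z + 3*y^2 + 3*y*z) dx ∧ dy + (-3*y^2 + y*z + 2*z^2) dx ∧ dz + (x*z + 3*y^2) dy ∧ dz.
d(omega) = (-2*x + 9*y) dx ∧ dy ∧ dz

For a 2-form omega = sum_{i<j} g_{ij} dx_i ∧ dx_j, the exterior derivative is
  d(omega) = sum_{i<j} d(g_{ij}) ∧ dx_i ∧ dx_j = sum_{i<j, k} (∂g_{ij}/∂x_k) dx_k ∧ dx_i ∧ dx_j.
Expand each term, using dx_k ∧ dx_i ∧ dx_j = sgn(permutation) dx_{(a)} ∧ dx_{(b)} ∧ dx_{(c)} with (a < b < c) sorted:
  d(-2*x*z + 3*y^2 + 3*y*z) includes (∂/∂z)(-2*x*z + 3*y^2 + 3*y*z) dz = (-2*x + 3*y) dz, which multiplied by dx ∧ dy gives (-2*x + 3*y) dx ∧ dy ∧ dz
  d(-3*y^2 + y*z + 2*z^2) includes (∂/∂y)(-3*y^2 + y*z + 2*z^2) dy = (-6*y + z) dy, which multiplied by dx ∧ dz gives (6*y - z) dx ∧ dy ∧ dz
  d(x*z + 3*y^2) includes (∂/∂x)(x*z + 3*y^2) dx = (z) dx, which multiplied by dy ∧ dz gives (z) dx ∧ dy ∧ dz
Collecting like 3-forms: d(omega) = (-2*x + 9*y) dx ∧ dy ∧ dz.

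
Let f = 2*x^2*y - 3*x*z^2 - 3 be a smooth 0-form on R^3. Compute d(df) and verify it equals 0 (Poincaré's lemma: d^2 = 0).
d(df) = 0

Step 1: df = sum_i (∂f/∂x_i) dx_i = (4*x*y - 3*z^2) dx + (2*x^2) dy + (-6*x*z) dz.
Step 2: Apply d again. Using the 1-form formula, the coefficient of dx ∧ dy in d(df) is ∂^2 f/∂x ∂y - ∂^2 f/∂y ∂x = (4*x) - (4*x) = 0 (equality of mixed partials for smooth f).
Similarly for dx ∧ dz and dy ∧ dz — all coefficients vanish. So d(df) = 0.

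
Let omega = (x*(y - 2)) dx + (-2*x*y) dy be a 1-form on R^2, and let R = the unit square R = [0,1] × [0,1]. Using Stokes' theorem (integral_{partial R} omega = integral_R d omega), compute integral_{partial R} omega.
integral_(partial R) omega = -3/2

Stokes: integral_partial_R omega = integral_R d omega with d omega = (∂Q/∂x - ∂P/∂y) dx ∧ dy.
  ∂Q/∂x = -2*y
  ∂P/∂y = x
  integrand = ∂Q/∂x - ∂P/∂y = -x - 2*y.
Integrating over R: integral_0^1 integral_0^1 (-x - 2*y) dx dy = -3/2.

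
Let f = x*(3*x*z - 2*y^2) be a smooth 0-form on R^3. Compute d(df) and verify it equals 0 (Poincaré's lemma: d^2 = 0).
d(df) = 0

Step 1: df = sum_i (∂f/∂x_i) dx_i = (6*x*z - 2*y^2) dx + (-4*x*y) dy + (3*x^2) dz.
Step 2: Apply d again. Using the 1-form formula, the coefficient of dx ∧ dy in d(df) is ∂^2 f/∂x ∂y - ∂^2 f/∂y ∂x = (-4*y) - (-4*y) = 0 (equality of mixed partials for smooth f).
Similarly for dx ∧ dz and dy ∧ dz — all coefficients vanish. So d(df) = 0.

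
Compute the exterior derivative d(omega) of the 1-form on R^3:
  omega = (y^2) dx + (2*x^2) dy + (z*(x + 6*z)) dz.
d(omega) = (4*x - 2*y) dx ∧ dy + (z) dx ∧ dz

For a 1-form omega = sum_i f_i dx_i, the exterior derivative is
  d(omega) = sum_{i < j} (∂f_j/∂x_i - ∂f_i/∂x_j) dx_i ∧ dx_j.
  coefficient of dx ∧ dy: ∂f_2/∂x - ∂f_1/∂y = ∂(2*x^2)/∂x - ∂(y^2)/∂y = 4*x - 2*y
  coefficient of dx ∧ dz: ∂f_3/∂x - ∂f_1/∂z = ∂(z*(x + 6*z))/∂x - ∂(y^2)/∂z = z
Assembling: d(omega) = (4*x - 2*y) dx ∧ dy + (z) dx ∧ dz.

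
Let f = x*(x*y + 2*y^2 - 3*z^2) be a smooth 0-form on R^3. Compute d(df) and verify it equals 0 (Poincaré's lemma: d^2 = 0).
d(df) = 0

Step 1: df = sum_i (∂f/∂x_i) dx_i = (2*x*y + 2*y^2 - 3*z^2) dx + (x*(x + 4*y)) dy + (-6*x*z) dz.
Step 2: Apply d again. Using the 1-form formula, the coefficient of dx ∧ dy in d(df) is ∂^2 f/∂x ∂y - ∂^2 f/∂y ∂x = (2*x + 4*y) - (2*x + 4*y) = 0 (equality of mixed partials for smooth f).
Similarly for dx ∧ dz and dy ∧ dz — all coefficients vanish. So d(df) = 0.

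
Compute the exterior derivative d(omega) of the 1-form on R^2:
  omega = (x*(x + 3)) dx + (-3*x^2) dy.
d(omega) = (-6*x) dx ∧ dy

For a 1-form omega = sum_i f_i dx_i, the exterior derivative is
  d(omega) = sum_{i < j} (∂f_j/∂x_i - ∂f_i/∂x_j) dx_i ∧ dx_j.
  coefficient of dx ∧ dy: ∂f_2/∂x - ∂f_1/∂y = ∂(-3*x^2)/∂x - ∂(x*(x + 3))/∂y = -6*x
Assembling: d(omega) = (-6*x) dx ∧ dy.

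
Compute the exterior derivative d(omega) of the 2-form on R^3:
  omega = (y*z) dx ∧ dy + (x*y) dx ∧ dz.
d(omega) = (-x + y) dx ∧ dy ∧ dz

For a 2-form omega = sum_{i<j} g_{ij} dx_i ∧ dx_j, the exterior derivative is
  d(omega) = sum_{i<j} d(g_{ij}) ∧ dx_i ∧ dx_j = sum_{i<j, k} (∂g_{ij}/∂x_k) dx_k ∧ dx_i ∧ dx_j.
Expand each term, using dx_k ∧ dx_i ∧ dx_j = sgn(permutation) dx_{(a)} ∧ dx_{(b)} ∧ dx_{(c)} with (a < b < c) sorted:
  d(y*z) includes (∂/∂z)(y*z) dz = (y) dz, which multiplied by dx ∧ dy gives (y) dx ∧ dy ∧ dz
  d(x*y) includes (∂/∂y)(x*y) dy = (x) dy, which multiplied by dx ∧ dz gives (-x) dx ∧ dy ∧ dz
Collecting like 3-forms: d(omega) = (-x + y) dx ∧ dy ∧ dz.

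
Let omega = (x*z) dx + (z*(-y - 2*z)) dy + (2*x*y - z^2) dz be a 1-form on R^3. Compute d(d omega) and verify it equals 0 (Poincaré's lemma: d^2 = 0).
d(d omega) = 0

Step 1: d omega = sum_{i<j} (∂f_j/∂x_i - ∂f_i/∂x_j) dx_i ∧ dx_j:
  coeff of dx ∧ dy: 0
  coeff of dx ∧ dz: -x + 2*y
  coeff of dy ∧ dz: 2*x + y + 4*z
Step 2: Apply d again to each 2-form coefficient. The only possible 3-form in R^3 is dx ∧ dy ∧ dz, with coefficient
  ∂(coeff of dy∧dz)/∂x - ∂(coeff of dx∧dz)/∂y + ∂(coeff of dx∧dy)/∂z
  = ∂/∂x (2*x + y + 4*z) - ∂/∂y (-x + 2*y) + ∂/∂z (0).
Each of these terms simplifies to sums of mixed partials that cancel in pairs. The result is 0 (by equality of mixed partials for smooth functions — Schwarz / Clairaut).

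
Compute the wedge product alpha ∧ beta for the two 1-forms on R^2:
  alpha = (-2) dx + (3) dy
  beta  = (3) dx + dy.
alpha ∧ beta = (-11) dx ∧ dy

Distribute the wedge, using dx_i ∧ dx_j = -dx_j ∧ dx_i and dx_i ∧ dx_i = 0. For each pair (i, j) with i < j, the coefficient of dx_i ∧ dx_j in alpha ∧ beta is (alpha_i * beta_j - alpha_j * beta_i). Collecting: alpha ∧ beta = (-11) dx ∧ dy.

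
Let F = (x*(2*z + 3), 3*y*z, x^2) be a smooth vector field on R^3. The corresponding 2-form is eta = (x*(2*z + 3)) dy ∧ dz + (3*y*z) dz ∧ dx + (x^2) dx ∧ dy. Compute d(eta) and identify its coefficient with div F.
d(eta) = (5*z + 3) dx ∧ dy ∧ dz; div F = 5*z + 3

For a 2-form in R^3 of the form above, applying d gives a 3-form with coefficient ∂P/∂x + ∂Q/∂y + ∂R/∂z:
  ∂P/∂x = 2*z + 3
  ∂Q/∂y = 3*z
  ∂R/∂z = 0
Sum = 5*z + 3, which is exactly div F.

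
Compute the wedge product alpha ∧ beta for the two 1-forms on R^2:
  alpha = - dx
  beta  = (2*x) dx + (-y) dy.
alpha ∧ beta = (y) dx ∧ dy

Distribute the wedge, using dx_i ∧ dx_j = -dx_j ∧ dx_i and dx_i ∧ dx_i = 0. For each pair (i, j) with i < j, the coefficient of dx_i ∧ dx_j in alpha ∧ beta is (alpha_i * beta_j - alpha_j * beta_i). Collecting: alpha ∧ beta = (y) dx ∧ dy.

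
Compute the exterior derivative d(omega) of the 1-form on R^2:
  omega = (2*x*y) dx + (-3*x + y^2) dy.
d(omega) = (-2*x - 3) dx ∧ dy

For a 1-form omega = sum_i f_i dx_i, the exterior derivative is
  d(omega) = sum_{i < j} (∂f_j/∂x_i - ∂f_i/∂x_j) dx_i ∧ dx_j.
  coefficient of dx ∧ dy: ∂f_2/∂x - ∂f_1/∂y = ∂(-3*x + y^2)/∂x - ∂(2*x*y)/∂y = -2*x - 3
Assembling: d(omega) = (-2*x - 3) dx ∧ dy.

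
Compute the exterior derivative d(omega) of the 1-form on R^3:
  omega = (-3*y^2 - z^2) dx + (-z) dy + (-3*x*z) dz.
d(omega) = (6*y) dx ∧ dy + (-z) dx ∧ dz + (1) dy ∧ dz

For a 1-form omega = sum_i f_i dx_i, the exterior derivative is
  d(omega) = sum_{i < j} (∂f_j/∂x_i - ∂f_i/∂x_j) dx_i ∧ dx_j.
  coefficient of dx ∧ dy: ∂f_2/∂x - ∂f_1/∂y = ∂(-z)/∂x - ∂(-3*y^2 - z^2)/∂y = 6*y
  coefficient of dx ∧ dz: ∂f_3/∂x - ∂f_1/∂z = ∂(-3*x*z)/∂x - ∂(-3*y^2 - z^2)/∂z = -z
  coefficient of dy ∧ dz: ∂f_3/∂y - ∂f_2/∂z = ∂(-3*x*z)/∂y - ∂(-z)/∂z = 1
Assembling: d(omega) = (6*y) dx ∧ dy + (-z) dx ∧ dz + (1) dy ∧ dz.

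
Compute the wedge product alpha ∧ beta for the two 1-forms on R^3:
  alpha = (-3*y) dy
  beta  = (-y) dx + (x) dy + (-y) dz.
alpha ∧ beta = (-3*y^2) dx ∧ dy + (3*y^2) dy ∧ dz

Distribute the wedge, using dx_i ∧ dx_j = -dx_j ∧ dx_i and dx_i ∧ dx_i = 0. For each pair (i, j) with i < j, the coefficient of dx_i ∧ dx_j in alpha ∧ beta is (alpha_i * beta_j - alpha_j * beta_i). Collecting: alpha ∧ beta = (-3*y^2) dx ∧ dy + (3*y^2) dy ∧ dz.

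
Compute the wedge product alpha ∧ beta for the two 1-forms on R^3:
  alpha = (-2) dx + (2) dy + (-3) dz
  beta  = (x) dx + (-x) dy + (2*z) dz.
alpha ∧ beta = (3*x - 4*z) dx ∧ dz + (-3*x + 4*z) dy ∧ dz

Distribute the wedge, using dx_i ∧ dx_j = -dx_j ∧ dx_i and dx_i ∧ dx_i = 0. For each pair (i, j) with i < j, the coefficient of dx_i ∧ dx_j in alpha ∧ beta is (alpha_i * beta_j - alpha_j * beta_i). Collecting: alpha ∧ beta = (3*x - 4*z) dx ∧ dz + (-3*x + 4*z) dy ∧ dz.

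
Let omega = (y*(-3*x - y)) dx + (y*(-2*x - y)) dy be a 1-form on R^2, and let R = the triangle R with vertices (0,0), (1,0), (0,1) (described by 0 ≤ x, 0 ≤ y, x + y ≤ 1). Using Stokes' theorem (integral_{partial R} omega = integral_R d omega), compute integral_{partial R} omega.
integral_(partial R) omega = 1/2

Stokes: integral_partial_R omega = integral_R d omega with d omega = (∂Q/∂x - ∂P/∂y) dx ∧ dy.
  ∂Q/∂x = -2*y
  ∂P/∂y = -3*x - 2*y
  integrand = ∂Q/∂x - ∂P/∂y = 3*x.
Integrating over R: integral_0^1 integral_0^{1-x} (3*x) dy dx = 1/2.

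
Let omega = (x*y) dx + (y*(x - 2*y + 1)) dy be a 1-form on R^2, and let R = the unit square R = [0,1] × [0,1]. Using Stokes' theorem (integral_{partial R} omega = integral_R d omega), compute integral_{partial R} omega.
integral_(partial R) omega = 0

Stokes: integral_partial_R omega = integral_R d omega with d omega = (∂Q/∂x - ∂P/∂y) dx ∧ dy.
  ∂Q/∂x = y
  ∂P/∂y = x
  integrand = ∂Q/∂x - ∂P/∂y = -x + y.
Integrating over R: integral_0^1 integral_0^1 (-x + y) dx dy = 0.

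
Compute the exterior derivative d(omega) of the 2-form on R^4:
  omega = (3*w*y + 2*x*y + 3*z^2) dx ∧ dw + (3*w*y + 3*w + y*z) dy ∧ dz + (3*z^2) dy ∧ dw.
d(omega) = (-3*w - 2*x) dx ∧ dy ∧ dw + (-6*z) dx ∧ dz ∧ dw + (3*y - 6*z + 3) dy ∧ dz ∧ dw

For a 2-form omega = sum_{i<j} g_{ij} dx_i ∧ dx_j, the exterior derivative is
  d(omega) = sum_{i<j} d(g_{ij}) ∧ dx_i ∧ dx_j = sum_{i<j, k} (∂g_{ij}/∂x_k) dx_k ∧ dx_i ∧ dx_j.
Expand each term, using dx_k ∧ dx_i ∧ dx_j = sgn(permutation) dx_{(a)} ∧ dx_{(b)} ∧ dx_{(c)} with (a < b < c) sorted:
  d(3*w*y + 2*x*y + 3*z^2) includes (∂/∂y)(3*w*y + 2*x*y + 3*z^2) dy = (3*w + 2*x) dy, which multiplied by dx ∧ dw gives (-3*w - 2*x) dx ∧ dy ∧ dw
  d(3*w*y + 2*x*y + 3*z^2) includes (∂/∂z)(3*w*y + 2*x*y + 3*z^2) dz = (6*z) dz, which multiplied by dx ∧ dw gives (-6*z) dx ∧ dz ∧ dw
  d(3*w*y + 3*w + y*z) includes (∂/∂w)(3*w*y + 3*w + y*z) dw = (3*y + 3) dw, which multiplied by dy ∧ dz gives (3*y + 3) dy ∧ dz ∧ dw
  d(3*z^2) includes (∂/∂z)(3*z^2) dz = (6*z) dz, which multiplied by dy ∧ dw gives (-6*z) dy ∧ dz ∧ dw
Collecting like 3-forms: d(omega) = (-3*w - 2*x) dx ∧ dy ∧ dw + (-6*z) dx ∧ dz ∧ dw + (3*y - 6*z + 3) dy ∧ dz ∧ dw.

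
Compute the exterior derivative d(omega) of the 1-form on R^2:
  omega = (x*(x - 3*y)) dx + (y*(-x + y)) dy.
d(omega) = (3*x - y) dx ∧ dy

For a 1-form omega = sum_i f_i dx_i, the exterior derivative is
  d(omega) = sum_{i < j} (∂f_j/∂x_i - ∂f_i/∂x_j) dx_i ∧ dx_j.
  coefficient of dx ∧ dy: ∂f_2/∂x - ∂f_1/∂y = ∂(y*(-x + y))/∂x - ∂(x*(x - 3*y))/∂y = 3*x - y
Assembling: d(omega) = (3*x - y) dx ∧ dy.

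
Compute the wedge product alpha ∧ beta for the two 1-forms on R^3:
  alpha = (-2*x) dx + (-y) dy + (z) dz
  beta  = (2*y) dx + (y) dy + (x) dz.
alpha ∧ beta = (2*y*(-x + y)) dx ∧ dy + (-2*x^2 - 2*y*z) dx ∧ dz + (-y*(x + z)) dy ∧ dz

Distribute the wedge, using dx_i ∧ dx_j = -dx_j ∧ dx_i and dx_i ∧ dx_i = 0. For each pair (i, j) with i < j, the coefficient of dx_i ∧ dx_j in alpha ∧ beta is (alpha_i * beta_j - alpha_j * beta_i). Collecting: alpha ∧ beta = (2*y*(-x + y)) dx ∧ dy + (-2*x^2 - 2*y*z) dx ∧ dz + (-y*(x + z)) dy ∧ dz.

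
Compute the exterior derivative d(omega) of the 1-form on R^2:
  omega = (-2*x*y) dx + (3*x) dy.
d(omega) = (2*x + 3) dx ∧ dy

For a 1-form omega = sum_i f_i dx_i, the exterior derivative is
  d(omega) = sum_{i < j} (∂f_j/∂x_i - ∂f_i/∂x_j) dx_i ∧ dx_j.
  coefficient of dx ∧ dy: ∂f_2/∂x - ∂f_1/∂y = ∂(3*x)/∂x - ∂(-2*x*y)/∂y = 2*x + 3
Assembling: d(omega) = (2*x + 3) dx ∧ dy.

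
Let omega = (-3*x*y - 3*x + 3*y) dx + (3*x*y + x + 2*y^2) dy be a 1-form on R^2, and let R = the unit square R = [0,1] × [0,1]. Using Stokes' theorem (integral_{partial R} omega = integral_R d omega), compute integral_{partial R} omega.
integral_(partial R) omega = 1

Stokes: integral_partial_R omega = integral_R d omega with d omega = (∂Q/∂x - ∂P/∂y) dx ∧ dy.
  ∂Q/∂x = 3*y + 1
  ∂P/∂y = 3 - 3*x
  integrand = ∂Q/∂x - ∂P/∂y = 3*x + 3*y - 2.
Integrating over R: integral_0^1 integral_0^1 (3*x + 3*y - 2) dx dy = 1.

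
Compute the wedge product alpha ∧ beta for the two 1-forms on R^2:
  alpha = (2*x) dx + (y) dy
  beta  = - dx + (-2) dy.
alpha ∧ beta = (-4*x + y) dx ∧ dy

Distribute the wedge, using dx_i ∧ dx_j = -dx_j ∧ dx_i and dx_i ∧ dx_i = 0. For each pair (i, j) with i < j, the coefficient of dx_i ∧ dx_j in alpha ∧ beta is (alpha_i * beta_j - alpha_j * beta_i). Collecting: alpha ∧ beta = (-4*x + y) dx ∧ dy.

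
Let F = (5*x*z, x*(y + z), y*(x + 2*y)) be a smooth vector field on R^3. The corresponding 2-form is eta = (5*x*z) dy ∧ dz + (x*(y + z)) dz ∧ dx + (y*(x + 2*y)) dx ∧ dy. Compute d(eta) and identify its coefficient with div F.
d(eta) = (x + 5*z) dx ∧ dy ∧ dz; div F = x + 5*z

For a 2-form in R^3 of the form above, applying d gives a 3-form with coefficient ∂P/∂x + ∂Q/∂y + ∂R/∂z:
  ∂P/∂x = 5*z
  ∂Q/∂y = x
  ∂R/∂z = 0
Sum = x + 5*z, which is exactly div F.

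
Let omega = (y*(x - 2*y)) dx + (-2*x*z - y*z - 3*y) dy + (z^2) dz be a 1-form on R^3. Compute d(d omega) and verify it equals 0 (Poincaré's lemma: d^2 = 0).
d(d omega) = 0

Step 1: d omega = sum_{i<j} (∂f_j/∂x_i - ∂f_i/∂x_j) dx_i ∧ dx_j:
  coeff of dx ∧ dy: -x + 4*y - 2*z
  coeff of dx ∧ dz: 0
  coeff of dy ∧ dz: 2*x + y
Step 2: Apply d again to each 2-form coefficient. The only possible 3-form in R^3 is dx ∧ dy ∧ dz, with coefficient
  ∂(coeff of dy∧dz)/∂x - ∂(coeff of dx∧dz)/∂y + ∂(coeff of dx∧dy)/∂z
  = ∂/∂x (2*x + y) - ∂/∂y (0) + ∂/∂z (-x + 4*y - 2*z).
Each of these terms simplifies to sums of mixed partials that cancel in pairs. The result is 0 (by equality of mixed partials for smooth functions — Schwarz / Clairaut).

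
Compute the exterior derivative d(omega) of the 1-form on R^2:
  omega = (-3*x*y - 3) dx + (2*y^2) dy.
d(omega) = (3*x) dx ∧ dy

For a 1-form omega = sum_i f_i dx_i, the exterior derivative is
  d(omega) = sum_{i < j} (∂f_j/∂x_i - ∂f_i/∂x_j) dx_i ∧ dx_j.
  coefficient of dx ∧ dy: ∂f_2/∂x - ∂f_1/∂y = ∂(2*y^2)/∂x - ∂(-3*x*y - 3)/∂y = 3*x
Assembling: d(omega) = (3*x) dx ∧ dy.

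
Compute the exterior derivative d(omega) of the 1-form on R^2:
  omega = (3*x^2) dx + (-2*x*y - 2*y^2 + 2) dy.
d(omega) = (-2*y) dx ∧ dy

For a 1-form omega = sum_i f_i dx_i, the exterior derivative is
  d(omega) = sum_{i < j} (∂f_j/∂x_i - ∂f_i/∂x_j) dx_i ∧ dx_j.
  coefficient of dx ∧ dy: ∂f_2/∂x - ∂f_1/∂y = ∂(-2*x*y - 2*y^2 + 2)/∂x - ∂(3*x^2)/∂y = -2*y
Assembling: d(omega) = (-2*y) dx ∧ dy.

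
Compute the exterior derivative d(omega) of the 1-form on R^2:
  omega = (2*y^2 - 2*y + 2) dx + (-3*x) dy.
d(omega) = (-4*y - 1) dx ∧ dy

For a 1-form omega = sum_i f_i dx_i, the exterior derivative is
  d(omega) = sum_{i < j} (∂f_j/∂x_i - ∂f_i/∂x_j) dx_i ∧ dx_j.
  coefficient of dx ∧ dy: ∂f_2/∂x - ∂f_1/∂y = ∂(-3*x)/∂x - ∂(2*y^2 - 2*y + 2)/∂y = -4*y - 1
Assembling: d(omega) = (-4*y - 1) dx ∧ dy.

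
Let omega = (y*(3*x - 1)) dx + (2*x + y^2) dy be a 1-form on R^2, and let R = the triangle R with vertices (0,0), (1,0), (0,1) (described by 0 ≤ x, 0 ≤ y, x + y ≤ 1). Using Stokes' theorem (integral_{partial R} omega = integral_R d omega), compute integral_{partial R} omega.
integral_(partial R) omega = 1

Stokes: integral_partial_R omega = integral_R d omega with d omega = (∂Q/∂x - ∂P/∂y) dx ∧ dy.
  ∂Q/∂x = 2
  ∂P/∂y = 3*x - 1
  integrand = ∂Q/∂x - ∂P/∂y = 3 - 3*x.
Integrating over R: integral_0^1 integral_0^{1-x} (3 - 3*x) dy dx = 1.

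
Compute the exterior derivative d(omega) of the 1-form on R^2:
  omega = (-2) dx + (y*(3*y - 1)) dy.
d(omega) = 0

For a 1-form omega = sum_i f_i dx_i, the exterior derivative is
  d(omega) = sum_{i < j} (∂f_j/∂x_i - ∂f_i/∂x_j) dx_i ∧ dx_j.

Assembling: d(omega) = 0.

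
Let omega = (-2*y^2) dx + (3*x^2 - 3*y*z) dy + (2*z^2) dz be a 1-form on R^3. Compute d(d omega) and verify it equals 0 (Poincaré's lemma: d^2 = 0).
d(d omega) = 0

Step 1: d omega = sum_{i<j} (∂f_j/∂x_i - ∂f_i/∂x_j) dx_i ∧ dx_j:
  coeff of dx ∧ dy: 6*x + 4*y
  coeff of dx ∧ dz: 0
  coeff of dy ∧ dz: 3*y
Step 2: Apply d again to each 2-form coefficient. The only possible 3-form in R^3 is dx ∧ dy ∧ dz, with coefficient
  ∂(coeff of dy∧dz)/∂x - ∂(coeff of dx∧dz)/∂y + ∂(coeff of dx∧dy)/∂z
  = ∂/∂x (3*y) - ∂/∂y (0) + ∂/∂z (6*x + 4*y).
Each of these terms simplifies to sums of mixed partials that cancel in pairs. The result is 0 (by equality of mixed partials for smooth functions — Schwarz / Clairaut).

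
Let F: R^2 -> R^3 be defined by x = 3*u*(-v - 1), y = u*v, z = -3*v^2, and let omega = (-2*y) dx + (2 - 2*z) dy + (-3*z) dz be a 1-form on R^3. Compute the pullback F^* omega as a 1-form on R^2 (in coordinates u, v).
F^* omega = (2*v*(3*u*v + 3*u + 3*v^2 + 1)) du + (6*u^2*v + 6*u*v^2 + 2*u - 54*v^3) dv

Using F^*(f dg) = (f ∘ F) d(g ∘ F), substitute each coordinate x_i by F_i(u, v) in f_i, and replace dx_i by d F_i = (∂F_i/∂u) du + (∂F_i/∂v) dv.
  For the x component: f_1(F) = -2*u*v; d F_1 = (-3*v - 3) du + (-3*u) dv
  For the y component: f_2(F) = 6*v^2 + 2; d F_2 = (v) du + (u) dv
  For the z component: f_3(F) = 9*v^2; d F_3 = (0) du + (-6*v) dv
Combining and collecting du, dv coefficients:
  coeff of du: 2*v*(3*u*v + 3*u + 3*v^2 + 1)
  coeff of dv: 6*u^2*v + 6*u*v^2 + 2*u - 54*v^3
F^* omega = (2*v*(3*u*v + 3*u + 3*v^2 + 1)) du + (6*u^2*v + 6*u*v^2 + 2*u - 54*v^3) dv.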